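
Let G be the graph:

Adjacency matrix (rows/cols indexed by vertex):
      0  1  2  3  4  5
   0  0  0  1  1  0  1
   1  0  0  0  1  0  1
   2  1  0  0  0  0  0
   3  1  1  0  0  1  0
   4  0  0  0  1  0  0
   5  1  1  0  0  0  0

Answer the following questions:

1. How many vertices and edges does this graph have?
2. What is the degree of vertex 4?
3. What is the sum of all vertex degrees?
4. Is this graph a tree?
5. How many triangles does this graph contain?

Count: 6 vertices, 6 edges.
Vertex 4 has neighbors [3], degree = 1.
Handshaking lemma: 2 * 6 = 12.
A tree on 6 vertices has 5 edges. This graph has 6 edges (1 extra). Not a tree.
Number of triangles = 0.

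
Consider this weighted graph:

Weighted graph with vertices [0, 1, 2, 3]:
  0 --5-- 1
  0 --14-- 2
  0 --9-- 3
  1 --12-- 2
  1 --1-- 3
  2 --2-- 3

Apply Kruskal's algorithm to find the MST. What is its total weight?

Applying Kruskal's algorithm (sort edges by weight, add if no cycle):
  Add (1,3) w=1
  Add (2,3) w=2
  Add (0,1) w=5
  Skip (0,3) w=9 (creates cycle)
  Skip (1,2) w=12 (creates cycle)
  Skip (0,2) w=14 (creates cycle)
MST weight = 8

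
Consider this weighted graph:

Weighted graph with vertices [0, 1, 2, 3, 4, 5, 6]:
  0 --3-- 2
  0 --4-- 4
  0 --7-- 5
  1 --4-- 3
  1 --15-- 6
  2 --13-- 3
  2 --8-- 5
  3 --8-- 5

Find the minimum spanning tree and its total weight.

Applying Kruskal's algorithm (sort edges by weight, add if no cycle):
  Add (0,2) w=3
  Add (0,4) w=4
  Add (1,3) w=4
  Add (0,5) w=7
  Skip (2,5) w=8 (creates cycle)
  Add (3,5) w=8
  Skip (2,3) w=13 (creates cycle)
  Add (1,6) w=15
MST weight = 41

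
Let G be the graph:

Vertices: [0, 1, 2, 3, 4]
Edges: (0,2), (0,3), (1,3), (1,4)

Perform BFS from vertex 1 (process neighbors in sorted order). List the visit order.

BFS from vertex 1 (neighbors processed in ascending order):
Visit order: 1, 3, 4, 0, 2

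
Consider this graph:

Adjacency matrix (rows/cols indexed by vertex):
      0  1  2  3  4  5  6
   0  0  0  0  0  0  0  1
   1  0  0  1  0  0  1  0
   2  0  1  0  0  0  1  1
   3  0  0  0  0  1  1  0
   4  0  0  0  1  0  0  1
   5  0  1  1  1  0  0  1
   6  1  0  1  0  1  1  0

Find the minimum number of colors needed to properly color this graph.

The graph has a maximum clique of size 3 (lower bound on chromatic number).
A valid 3-coloring: {0: 0, 1: 1, 2: 2, 3: 1, 4: 0, 5: 0, 6: 1}.
Chromatic number = 3.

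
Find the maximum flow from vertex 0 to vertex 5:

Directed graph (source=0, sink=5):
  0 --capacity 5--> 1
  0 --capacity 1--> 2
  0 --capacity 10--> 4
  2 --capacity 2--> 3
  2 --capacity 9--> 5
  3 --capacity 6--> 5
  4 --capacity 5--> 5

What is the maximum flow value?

Computing max flow:
  Flow on (0->2): 1/1
  Flow on (0->4): 5/10
  Flow on (2->5): 1/9
  Flow on (4->5): 5/5
Maximum flow = 6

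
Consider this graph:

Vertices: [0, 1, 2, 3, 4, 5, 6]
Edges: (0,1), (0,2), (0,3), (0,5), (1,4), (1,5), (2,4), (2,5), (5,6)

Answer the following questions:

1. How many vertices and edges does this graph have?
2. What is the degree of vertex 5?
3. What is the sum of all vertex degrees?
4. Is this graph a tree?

Count: 7 vertices, 9 edges.
Vertex 5 has neighbors [0, 1, 2, 6], degree = 4.
Handshaking lemma: 2 * 9 = 18.
A tree on 7 vertices has 6 edges. This graph has 9 edges (3 extra). Not a tree.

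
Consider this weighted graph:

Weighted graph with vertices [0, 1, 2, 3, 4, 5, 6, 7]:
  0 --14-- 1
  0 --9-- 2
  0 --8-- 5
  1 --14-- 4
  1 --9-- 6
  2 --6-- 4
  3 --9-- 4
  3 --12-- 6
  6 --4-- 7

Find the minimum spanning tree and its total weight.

Applying Kruskal's algorithm (sort edges by weight, add if no cycle):
  Add (6,7) w=4
  Add (2,4) w=6
  Add (0,5) w=8
  Add (0,2) w=9
  Add (1,6) w=9
  Add (3,4) w=9
  Add (3,6) w=12
  Skip (0,1) w=14 (creates cycle)
  Skip (1,4) w=14 (creates cycle)
MST weight = 57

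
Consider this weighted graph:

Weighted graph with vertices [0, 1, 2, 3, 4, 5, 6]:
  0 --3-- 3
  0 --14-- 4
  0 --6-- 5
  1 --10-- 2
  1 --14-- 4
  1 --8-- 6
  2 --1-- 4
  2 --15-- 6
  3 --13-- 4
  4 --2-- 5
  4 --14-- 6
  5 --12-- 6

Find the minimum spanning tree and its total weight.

Applying Kruskal's algorithm (sort edges by weight, add if no cycle):
  Add (2,4) w=1
  Add (4,5) w=2
  Add (0,3) w=3
  Add (0,5) w=6
  Add (1,6) w=8
  Add (1,2) w=10
  Skip (5,6) w=12 (creates cycle)
  Skip (3,4) w=13 (creates cycle)
  Skip (0,4) w=14 (creates cycle)
  Skip (1,4) w=14 (creates cycle)
  Skip (4,6) w=14 (creates cycle)
  Skip (2,6) w=15 (creates cycle)
MST weight = 30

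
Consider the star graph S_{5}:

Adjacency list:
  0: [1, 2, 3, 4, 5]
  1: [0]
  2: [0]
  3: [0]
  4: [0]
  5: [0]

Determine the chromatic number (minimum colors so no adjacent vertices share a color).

S_{5} has one hub adjacent to 5 leaves; leaves are pairwise non-adjacent.
Color the hub 0 and every leaf 1.
Chromatic number = 2.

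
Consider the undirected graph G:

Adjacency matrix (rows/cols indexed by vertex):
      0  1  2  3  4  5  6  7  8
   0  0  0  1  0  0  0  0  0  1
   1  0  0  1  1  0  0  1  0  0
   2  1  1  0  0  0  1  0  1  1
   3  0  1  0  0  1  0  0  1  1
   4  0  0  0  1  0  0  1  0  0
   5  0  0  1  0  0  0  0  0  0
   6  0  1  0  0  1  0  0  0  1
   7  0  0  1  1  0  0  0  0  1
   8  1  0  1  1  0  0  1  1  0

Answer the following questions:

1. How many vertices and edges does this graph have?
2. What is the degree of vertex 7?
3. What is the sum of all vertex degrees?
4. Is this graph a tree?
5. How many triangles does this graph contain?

Count: 9 vertices, 14 edges.
Vertex 7 has neighbors [2, 3, 8], degree = 3.
Handshaking lemma: 2 * 14 = 28.
A tree on 9 vertices has 8 edges. This graph has 14 edges (6 extra). Not a tree.
Number of triangles = 3.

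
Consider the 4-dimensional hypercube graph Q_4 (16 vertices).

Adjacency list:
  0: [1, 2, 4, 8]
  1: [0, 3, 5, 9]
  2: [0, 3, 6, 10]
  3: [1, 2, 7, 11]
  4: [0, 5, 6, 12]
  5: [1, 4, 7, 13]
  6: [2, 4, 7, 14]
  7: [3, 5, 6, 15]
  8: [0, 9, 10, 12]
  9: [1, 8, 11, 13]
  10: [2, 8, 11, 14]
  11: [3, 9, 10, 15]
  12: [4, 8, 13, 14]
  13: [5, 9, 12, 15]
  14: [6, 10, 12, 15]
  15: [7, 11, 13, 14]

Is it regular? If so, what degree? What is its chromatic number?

In Q_4, every vertex has exactly 4 neighbors (flip one of 4 bits), so it is 4-regular.
Q_4 is bipartite (partition by bit-parity), so chromatic number = 2.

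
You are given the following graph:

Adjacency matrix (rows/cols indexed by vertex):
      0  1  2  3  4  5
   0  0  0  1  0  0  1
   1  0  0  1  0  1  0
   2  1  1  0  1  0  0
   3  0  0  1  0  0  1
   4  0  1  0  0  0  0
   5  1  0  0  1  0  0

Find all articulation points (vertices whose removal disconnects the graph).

An articulation point is a vertex whose removal disconnects the graph.
Articulation points: [1, 2]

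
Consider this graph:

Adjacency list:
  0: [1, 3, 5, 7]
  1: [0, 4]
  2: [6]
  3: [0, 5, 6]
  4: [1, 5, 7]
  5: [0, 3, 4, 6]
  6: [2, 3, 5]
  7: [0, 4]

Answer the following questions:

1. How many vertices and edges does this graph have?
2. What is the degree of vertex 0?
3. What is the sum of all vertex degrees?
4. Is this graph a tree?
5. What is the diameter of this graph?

Count: 8 vertices, 11 edges.
Vertex 0 has neighbors [1, 3, 5, 7], degree = 4.
Handshaking lemma: 2 * 11 = 22.
A tree on 8 vertices has 7 edges. This graph has 11 edges (4 extra). Not a tree.
Diameter (longest shortest path) = 4.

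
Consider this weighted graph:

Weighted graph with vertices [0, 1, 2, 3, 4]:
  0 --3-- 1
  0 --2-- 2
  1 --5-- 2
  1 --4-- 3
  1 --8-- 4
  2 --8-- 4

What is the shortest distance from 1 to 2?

Using Dijkstra's algorithm from vertex 1:
Shortest path: 1 -> 2
Total weight: 5 = 5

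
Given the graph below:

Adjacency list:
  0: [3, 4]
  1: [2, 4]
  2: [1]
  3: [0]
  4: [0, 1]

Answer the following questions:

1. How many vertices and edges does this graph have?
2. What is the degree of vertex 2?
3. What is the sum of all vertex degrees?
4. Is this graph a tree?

Count: 5 vertices, 4 edges.
Vertex 2 has neighbors [1], degree = 1.
Handshaking lemma: 2 * 4 = 8.
A graph is a tree iff it is connected and has exactly n-1 edges. This graph is connected (all 5 vertices in one component) and has 5-1 = 4 edges. It is a tree.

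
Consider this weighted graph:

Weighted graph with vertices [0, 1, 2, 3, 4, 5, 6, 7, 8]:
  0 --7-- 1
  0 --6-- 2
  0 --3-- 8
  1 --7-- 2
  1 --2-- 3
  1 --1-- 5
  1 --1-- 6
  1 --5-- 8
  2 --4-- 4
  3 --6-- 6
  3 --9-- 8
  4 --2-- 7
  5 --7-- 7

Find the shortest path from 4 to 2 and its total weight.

Using Dijkstra's algorithm from vertex 4:
Shortest path: 4 -> 2
Total weight: 4 = 4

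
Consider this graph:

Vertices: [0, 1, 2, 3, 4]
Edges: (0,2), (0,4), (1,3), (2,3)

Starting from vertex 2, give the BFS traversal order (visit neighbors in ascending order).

BFS from vertex 2 (neighbors processed in ascending order):
Visit order: 2, 0, 3, 4, 1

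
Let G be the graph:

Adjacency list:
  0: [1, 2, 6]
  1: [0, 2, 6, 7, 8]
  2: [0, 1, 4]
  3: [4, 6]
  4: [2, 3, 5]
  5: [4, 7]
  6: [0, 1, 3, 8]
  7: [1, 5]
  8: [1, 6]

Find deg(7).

Vertex 7 has neighbors [1, 5], so deg(7) = 2.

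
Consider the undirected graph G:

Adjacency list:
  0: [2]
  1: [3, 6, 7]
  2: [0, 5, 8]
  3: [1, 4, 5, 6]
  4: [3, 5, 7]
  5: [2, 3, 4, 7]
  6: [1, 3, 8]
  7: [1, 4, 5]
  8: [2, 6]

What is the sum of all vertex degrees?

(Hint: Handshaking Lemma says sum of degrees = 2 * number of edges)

Count edges: 13 edges.
By Handshaking Lemma: sum of degrees = 2 * 13 = 26.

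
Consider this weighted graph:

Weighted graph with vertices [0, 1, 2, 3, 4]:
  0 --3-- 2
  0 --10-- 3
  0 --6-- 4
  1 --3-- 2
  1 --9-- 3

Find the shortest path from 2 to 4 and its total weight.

Using Dijkstra's algorithm from vertex 2:
Shortest path: 2 -> 0 -> 4
Total weight: 3 + 6 = 9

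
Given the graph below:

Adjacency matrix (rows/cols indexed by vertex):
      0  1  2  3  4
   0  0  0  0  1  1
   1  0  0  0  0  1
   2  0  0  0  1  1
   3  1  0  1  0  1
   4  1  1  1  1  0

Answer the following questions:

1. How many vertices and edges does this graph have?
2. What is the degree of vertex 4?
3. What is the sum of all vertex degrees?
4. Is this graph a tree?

Count: 5 vertices, 6 edges.
Vertex 4 has neighbors [0, 1, 2, 3], degree = 4.
Handshaking lemma: 2 * 6 = 12.
A tree on 5 vertices has 4 edges. This graph has 6 edges (2 extra). Not a tree.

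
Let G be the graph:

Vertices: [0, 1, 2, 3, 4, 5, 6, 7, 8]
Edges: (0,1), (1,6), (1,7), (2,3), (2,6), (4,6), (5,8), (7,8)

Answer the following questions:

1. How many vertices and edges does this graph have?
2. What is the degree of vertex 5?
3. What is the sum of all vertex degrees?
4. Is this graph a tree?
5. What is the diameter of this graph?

Count: 9 vertices, 8 edges.
Vertex 5 has neighbors [8], degree = 1.
Handshaking lemma: 2 * 8 = 16.
A graph is a tree iff it is connected and has exactly n-1 edges. This graph is connected (all 9 vertices in one component) and has 9-1 = 8 edges. It is a tree.
Diameter (longest shortest path) = 6.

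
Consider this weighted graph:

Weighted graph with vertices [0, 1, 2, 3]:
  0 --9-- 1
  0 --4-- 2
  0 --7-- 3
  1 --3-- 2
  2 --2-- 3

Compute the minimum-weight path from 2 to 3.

Using Dijkstra's algorithm from vertex 2:
Shortest path: 2 -> 3
Total weight: 2 = 2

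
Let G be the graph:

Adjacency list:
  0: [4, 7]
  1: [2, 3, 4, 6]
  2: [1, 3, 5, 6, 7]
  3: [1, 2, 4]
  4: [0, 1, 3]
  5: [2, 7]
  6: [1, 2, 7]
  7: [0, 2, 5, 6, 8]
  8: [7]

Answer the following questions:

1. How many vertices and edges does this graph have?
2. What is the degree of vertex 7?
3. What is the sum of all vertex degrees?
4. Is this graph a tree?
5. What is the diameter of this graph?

Count: 9 vertices, 14 edges.
Vertex 7 has neighbors [0, 2, 5, 6, 8], degree = 5.
Handshaking lemma: 2 * 14 = 28.
A tree on 9 vertices has 8 edges. This graph has 14 edges (6 extra). Not a tree.
Diameter (longest shortest path) = 3.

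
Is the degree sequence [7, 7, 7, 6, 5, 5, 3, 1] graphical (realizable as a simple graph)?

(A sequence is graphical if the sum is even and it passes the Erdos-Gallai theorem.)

Sum of degrees = 41. Sum is odd, so the sequence is NOT graphical.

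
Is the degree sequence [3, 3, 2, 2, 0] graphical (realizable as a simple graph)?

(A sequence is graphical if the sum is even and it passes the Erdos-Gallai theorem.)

Sum of degrees = 10. Sum is even and passes Erdos-Gallai. The sequence IS graphical.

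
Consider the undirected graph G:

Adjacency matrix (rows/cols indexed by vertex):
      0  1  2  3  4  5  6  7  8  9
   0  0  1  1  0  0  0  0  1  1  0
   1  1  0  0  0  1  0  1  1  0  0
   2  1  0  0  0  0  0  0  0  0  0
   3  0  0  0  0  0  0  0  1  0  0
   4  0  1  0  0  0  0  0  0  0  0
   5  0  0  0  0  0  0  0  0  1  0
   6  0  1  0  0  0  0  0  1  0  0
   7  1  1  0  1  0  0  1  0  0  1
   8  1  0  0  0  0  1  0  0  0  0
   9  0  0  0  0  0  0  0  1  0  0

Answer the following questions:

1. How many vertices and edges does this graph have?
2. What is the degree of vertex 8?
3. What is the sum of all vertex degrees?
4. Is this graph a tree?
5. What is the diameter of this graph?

Count: 10 vertices, 11 edges.
Vertex 8 has neighbors [0, 5], degree = 2.
Handshaking lemma: 2 * 11 = 22.
A tree on 10 vertices has 9 edges. This graph has 11 edges (2 extra). Not a tree.
Diameter (longest shortest path) = 4.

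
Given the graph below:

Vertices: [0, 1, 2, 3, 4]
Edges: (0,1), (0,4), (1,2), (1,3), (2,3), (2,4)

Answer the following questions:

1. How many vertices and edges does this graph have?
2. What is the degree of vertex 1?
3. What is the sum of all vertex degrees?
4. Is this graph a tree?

Count: 5 vertices, 6 edges.
Vertex 1 has neighbors [0, 2, 3], degree = 3.
Handshaking lemma: 2 * 6 = 12.
A tree on 5 vertices has 4 edges. This graph has 6 edges (2 extra). Not a tree.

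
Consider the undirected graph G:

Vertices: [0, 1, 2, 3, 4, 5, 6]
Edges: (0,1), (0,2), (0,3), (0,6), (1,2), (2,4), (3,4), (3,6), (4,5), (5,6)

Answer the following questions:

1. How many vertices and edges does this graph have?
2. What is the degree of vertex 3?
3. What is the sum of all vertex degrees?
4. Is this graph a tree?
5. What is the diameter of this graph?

Count: 7 vertices, 10 edges.
Vertex 3 has neighbors [0, 4, 6], degree = 3.
Handshaking lemma: 2 * 10 = 20.
A tree on 7 vertices has 6 edges. This graph has 10 edges (4 extra). Not a tree.
Diameter (longest shortest path) = 3.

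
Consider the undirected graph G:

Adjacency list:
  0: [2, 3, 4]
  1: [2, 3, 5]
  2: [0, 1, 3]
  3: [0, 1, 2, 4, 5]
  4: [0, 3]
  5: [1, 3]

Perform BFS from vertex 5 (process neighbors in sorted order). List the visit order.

BFS from vertex 5 (neighbors processed in ascending order):
Visit order: 5, 1, 3, 2, 0, 4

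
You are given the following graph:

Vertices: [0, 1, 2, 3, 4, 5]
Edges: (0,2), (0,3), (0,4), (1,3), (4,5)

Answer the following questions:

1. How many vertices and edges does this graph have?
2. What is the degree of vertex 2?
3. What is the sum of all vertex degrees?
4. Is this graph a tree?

Count: 6 vertices, 5 edges.
Vertex 2 has neighbors [0], degree = 1.
Handshaking lemma: 2 * 5 = 10.
A graph is a tree iff it is connected and has exactly n-1 edges. This graph is connected (all 6 vertices in one component) and has 6-1 = 5 edges. It is a tree.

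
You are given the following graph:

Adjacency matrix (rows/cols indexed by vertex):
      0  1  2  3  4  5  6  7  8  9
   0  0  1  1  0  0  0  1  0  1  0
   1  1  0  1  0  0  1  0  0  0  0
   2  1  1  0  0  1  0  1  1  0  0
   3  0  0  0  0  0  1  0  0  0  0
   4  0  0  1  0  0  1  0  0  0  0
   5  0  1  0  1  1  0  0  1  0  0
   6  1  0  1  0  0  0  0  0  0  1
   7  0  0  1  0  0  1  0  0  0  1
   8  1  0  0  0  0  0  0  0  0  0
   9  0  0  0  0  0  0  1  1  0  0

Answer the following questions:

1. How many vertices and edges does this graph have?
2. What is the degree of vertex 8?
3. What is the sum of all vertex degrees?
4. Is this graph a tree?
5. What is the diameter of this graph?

Count: 10 vertices, 14 edges.
Vertex 8 has neighbors [0], degree = 1.
Handshaking lemma: 2 * 14 = 28.
A tree on 10 vertices has 9 edges. This graph has 14 edges (5 extra). Not a tree.
Diameter (longest shortest path) = 4.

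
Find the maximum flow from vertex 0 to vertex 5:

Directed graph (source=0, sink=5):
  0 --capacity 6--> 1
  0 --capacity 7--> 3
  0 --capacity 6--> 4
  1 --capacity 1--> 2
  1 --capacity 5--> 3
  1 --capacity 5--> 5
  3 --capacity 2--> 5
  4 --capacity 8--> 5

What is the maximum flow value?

Computing max flow:
  Flow on (0->1): 5/6
  Flow on (0->3): 2/7
  Flow on (0->4): 6/6
  Flow on (1->5): 5/5
  Flow on (3->5): 2/2
  Flow on (4->5): 6/8
Maximum flow = 13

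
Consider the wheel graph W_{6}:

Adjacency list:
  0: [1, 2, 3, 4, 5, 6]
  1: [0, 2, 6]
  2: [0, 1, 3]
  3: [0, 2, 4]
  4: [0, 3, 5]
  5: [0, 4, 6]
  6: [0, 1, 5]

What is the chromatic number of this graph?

W_{6} = C_{6} plus a hub adjacent to every cycle vertex.
The outer cycle needs 2 colors (even cycle); the hub is adjacent to all of them so needs a fresh color.
Chromatic number = 2 + 1 = 3.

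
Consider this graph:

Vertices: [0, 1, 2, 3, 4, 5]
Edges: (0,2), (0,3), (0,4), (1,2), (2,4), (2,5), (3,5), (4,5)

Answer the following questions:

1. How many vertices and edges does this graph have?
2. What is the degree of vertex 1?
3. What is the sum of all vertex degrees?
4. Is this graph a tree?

Count: 6 vertices, 8 edges.
Vertex 1 has neighbors [2], degree = 1.
Handshaking lemma: 2 * 8 = 16.
A tree on 6 vertices has 5 edges. This graph has 8 edges (3 extra). Not a tree.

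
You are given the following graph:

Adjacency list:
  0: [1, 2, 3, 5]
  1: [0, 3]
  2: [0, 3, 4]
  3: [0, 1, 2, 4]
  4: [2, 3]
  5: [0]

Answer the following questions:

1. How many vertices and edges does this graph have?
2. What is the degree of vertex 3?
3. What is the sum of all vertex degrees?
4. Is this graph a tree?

Count: 6 vertices, 8 edges.
Vertex 3 has neighbors [0, 1, 2, 4], degree = 4.
Handshaking lemma: 2 * 8 = 16.
A tree on 6 vertices has 5 edges. This graph has 8 edges (3 extra). Not a tree.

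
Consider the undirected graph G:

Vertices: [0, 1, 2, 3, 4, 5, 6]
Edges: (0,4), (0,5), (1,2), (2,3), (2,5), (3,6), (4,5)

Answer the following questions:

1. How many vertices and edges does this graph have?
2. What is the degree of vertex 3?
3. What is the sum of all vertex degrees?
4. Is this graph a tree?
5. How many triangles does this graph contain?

Count: 7 vertices, 7 edges.
Vertex 3 has neighbors [2, 6], degree = 2.
Handshaking lemma: 2 * 7 = 14.
A tree on 7 vertices has 6 edges. This graph has 7 edges (1 extra). Not a tree.
Number of triangles = 1.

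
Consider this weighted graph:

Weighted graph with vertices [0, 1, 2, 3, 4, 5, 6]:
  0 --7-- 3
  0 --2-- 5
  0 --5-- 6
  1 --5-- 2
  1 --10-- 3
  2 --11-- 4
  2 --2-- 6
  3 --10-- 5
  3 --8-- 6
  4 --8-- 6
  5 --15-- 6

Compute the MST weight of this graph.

Applying Kruskal's algorithm (sort edges by weight, add if no cycle):
  Add (0,5) w=2
  Add (2,6) w=2
  Add (0,6) w=5
  Add (1,2) w=5
  Add (0,3) w=7
  Skip (3,6) w=8 (creates cycle)
  Add (4,6) w=8
  Skip (1,3) w=10 (creates cycle)
  Skip (3,5) w=10 (creates cycle)
  Skip (2,4) w=11 (creates cycle)
  Skip (5,6) w=15 (creates cycle)
MST weight = 29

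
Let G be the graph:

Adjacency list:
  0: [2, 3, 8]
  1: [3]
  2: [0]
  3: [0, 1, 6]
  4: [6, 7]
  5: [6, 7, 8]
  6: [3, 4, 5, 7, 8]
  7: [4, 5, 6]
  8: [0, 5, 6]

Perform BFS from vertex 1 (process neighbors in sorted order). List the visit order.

BFS from vertex 1 (neighbors processed in ascending order):
Visit order: 1, 3, 0, 6, 2, 8, 4, 5, 7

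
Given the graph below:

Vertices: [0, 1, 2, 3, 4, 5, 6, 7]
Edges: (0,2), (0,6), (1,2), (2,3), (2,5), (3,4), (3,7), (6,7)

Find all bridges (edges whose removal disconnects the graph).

A bridge is an edge whose removal increases the number of connected components.
Bridges found: (1,2), (2,5), (3,4)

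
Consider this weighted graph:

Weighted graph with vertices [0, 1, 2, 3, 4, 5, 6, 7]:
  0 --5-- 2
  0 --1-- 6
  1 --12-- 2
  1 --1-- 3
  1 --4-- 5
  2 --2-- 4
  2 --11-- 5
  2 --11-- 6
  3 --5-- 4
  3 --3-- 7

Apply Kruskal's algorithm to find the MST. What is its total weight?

Applying Kruskal's algorithm (sort edges by weight, add if no cycle):
  Add (0,6) w=1
  Add (1,3) w=1
  Add (2,4) w=2
  Add (3,7) w=3
  Add (1,5) w=4
  Add (0,2) w=5
  Add (3,4) w=5
  Skip (2,5) w=11 (creates cycle)
  Skip (2,6) w=11 (creates cycle)
  Skip (1,2) w=12 (creates cycle)
MST weight = 21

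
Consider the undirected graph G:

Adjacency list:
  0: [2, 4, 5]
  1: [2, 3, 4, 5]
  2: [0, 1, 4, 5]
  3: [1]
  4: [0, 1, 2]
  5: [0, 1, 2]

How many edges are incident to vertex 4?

Vertex 4 has neighbors [0, 1, 2], so deg(4) = 3.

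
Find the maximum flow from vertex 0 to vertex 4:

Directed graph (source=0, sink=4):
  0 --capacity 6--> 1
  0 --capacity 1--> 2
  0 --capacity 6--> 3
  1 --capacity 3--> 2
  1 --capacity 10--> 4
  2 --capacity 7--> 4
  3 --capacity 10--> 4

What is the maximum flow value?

Computing max flow:
  Flow on (0->1): 6/6
  Flow on (0->2): 1/1
  Flow on (0->3): 6/6
  Flow on (1->4): 6/10
  Flow on (2->4): 1/7
  Flow on (3->4): 6/10
Maximum flow = 13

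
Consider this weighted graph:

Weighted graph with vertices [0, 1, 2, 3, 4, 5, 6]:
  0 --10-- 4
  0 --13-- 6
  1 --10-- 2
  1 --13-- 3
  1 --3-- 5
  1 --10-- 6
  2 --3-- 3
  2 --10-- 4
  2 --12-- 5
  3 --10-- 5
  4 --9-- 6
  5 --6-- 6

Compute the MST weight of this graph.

Applying Kruskal's algorithm (sort edges by weight, add if no cycle):
  Add (1,5) w=3
  Add (2,3) w=3
  Add (5,6) w=6
  Add (4,6) w=9
  Add (0,4) w=10
  Skip (1,6) w=10 (creates cycle)
  Add (1,2) w=10
  Skip (2,4) w=10 (creates cycle)
  Skip (3,5) w=10 (creates cycle)
  Skip (2,5) w=12 (creates cycle)
  Skip (0,6) w=13 (creates cycle)
  Skip (1,3) w=13 (creates cycle)
MST weight = 41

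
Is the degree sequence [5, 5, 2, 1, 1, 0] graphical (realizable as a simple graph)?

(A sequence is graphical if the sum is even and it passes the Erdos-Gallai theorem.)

Sum of degrees = 14. Sum is even but fails Erdos-Gallai. The sequence is NOT graphical.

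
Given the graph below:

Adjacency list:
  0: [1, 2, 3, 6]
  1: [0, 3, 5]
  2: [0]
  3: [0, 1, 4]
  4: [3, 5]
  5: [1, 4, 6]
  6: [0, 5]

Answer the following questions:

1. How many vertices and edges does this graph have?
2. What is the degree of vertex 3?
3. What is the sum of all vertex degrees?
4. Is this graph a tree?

Count: 7 vertices, 9 edges.
Vertex 3 has neighbors [0, 1, 4], degree = 3.
Handshaking lemma: 2 * 9 = 18.
A tree on 7 vertices has 6 edges. This graph has 9 edges (3 extra). Not a tree.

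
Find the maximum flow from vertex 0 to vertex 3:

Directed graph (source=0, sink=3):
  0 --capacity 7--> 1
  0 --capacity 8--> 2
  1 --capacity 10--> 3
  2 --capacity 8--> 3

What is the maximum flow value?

Computing max flow:
  Flow on (0->1): 7/7
  Flow on (0->2): 8/8
  Flow on (1->3): 7/10
  Flow on (2->3): 8/8
Maximum flow = 15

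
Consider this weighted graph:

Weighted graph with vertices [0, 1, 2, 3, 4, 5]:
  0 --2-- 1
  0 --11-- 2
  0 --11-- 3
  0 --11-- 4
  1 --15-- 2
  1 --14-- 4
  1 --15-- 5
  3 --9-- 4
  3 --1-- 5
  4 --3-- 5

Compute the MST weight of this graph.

Applying Kruskal's algorithm (sort edges by weight, add if no cycle):
  Add (3,5) w=1
  Add (0,1) w=2
  Add (4,5) w=3
  Skip (3,4) w=9 (creates cycle)
  Add (0,3) w=11
  Add (0,2) w=11
  Skip (0,4) w=11 (creates cycle)
  Skip (1,4) w=14 (creates cycle)
  Skip (1,5) w=15 (creates cycle)
  Skip (1,2) w=15 (creates cycle)
MST weight = 28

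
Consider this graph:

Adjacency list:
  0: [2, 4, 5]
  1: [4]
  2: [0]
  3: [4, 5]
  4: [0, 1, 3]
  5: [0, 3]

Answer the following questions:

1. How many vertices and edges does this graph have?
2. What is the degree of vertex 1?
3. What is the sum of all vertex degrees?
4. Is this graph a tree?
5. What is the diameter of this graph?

Count: 6 vertices, 6 edges.
Vertex 1 has neighbors [4], degree = 1.
Handshaking lemma: 2 * 6 = 12.
A tree on 6 vertices has 5 edges. This graph has 6 edges (1 extra). Not a tree.
Diameter (longest shortest path) = 3.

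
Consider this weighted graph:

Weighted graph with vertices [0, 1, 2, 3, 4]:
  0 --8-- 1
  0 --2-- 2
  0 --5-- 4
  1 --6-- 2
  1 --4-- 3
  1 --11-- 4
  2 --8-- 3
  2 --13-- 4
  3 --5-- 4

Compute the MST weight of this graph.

Applying Kruskal's algorithm (sort edges by weight, add if no cycle):
  Add (0,2) w=2
  Add (1,3) w=4
  Add (0,4) w=5
  Add (3,4) w=5
  Skip (1,2) w=6 (creates cycle)
  Skip (0,1) w=8 (creates cycle)
  Skip (2,3) w=8 (creates cycle)
  Skip (1,4) w=11 (creates cycle)
  Skip (2,4) w=13 (creates cycle)
MST weight = 16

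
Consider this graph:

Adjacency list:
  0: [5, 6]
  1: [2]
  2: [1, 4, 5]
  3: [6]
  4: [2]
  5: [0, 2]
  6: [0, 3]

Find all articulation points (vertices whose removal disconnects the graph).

An articulation point is a vertex whose removal disconnects the graph.
Articulation points: [0, 2, 5, 6]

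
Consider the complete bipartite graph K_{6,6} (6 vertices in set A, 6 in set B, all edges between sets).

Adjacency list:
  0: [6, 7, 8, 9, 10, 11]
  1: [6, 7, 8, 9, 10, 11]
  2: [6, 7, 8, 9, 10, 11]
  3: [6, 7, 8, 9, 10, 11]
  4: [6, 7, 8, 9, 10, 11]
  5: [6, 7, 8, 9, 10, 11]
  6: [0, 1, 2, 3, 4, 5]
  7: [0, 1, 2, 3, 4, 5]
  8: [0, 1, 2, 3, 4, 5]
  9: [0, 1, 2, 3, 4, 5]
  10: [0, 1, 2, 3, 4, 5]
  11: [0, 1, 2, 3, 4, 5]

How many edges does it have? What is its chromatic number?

K_{6,6} has 6 * 6 = 36 edges.
Bipartite graphs have chromatic number 2 (color each partition differently).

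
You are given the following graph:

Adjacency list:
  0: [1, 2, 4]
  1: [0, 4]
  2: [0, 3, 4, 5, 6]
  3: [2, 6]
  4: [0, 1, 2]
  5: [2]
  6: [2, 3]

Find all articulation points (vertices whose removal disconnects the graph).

An articulation point is a vertex whose removal disconnects the graph.
Articulation points: [2]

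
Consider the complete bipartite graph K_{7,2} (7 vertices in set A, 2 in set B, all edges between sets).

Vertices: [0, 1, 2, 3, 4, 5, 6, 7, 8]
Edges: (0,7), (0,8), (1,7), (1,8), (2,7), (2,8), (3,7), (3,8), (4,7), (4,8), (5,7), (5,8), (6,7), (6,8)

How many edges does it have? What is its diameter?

K_{7,2} has 7 * 2 = 14 edges.
Any vertex reaches any opposite-side vertex in 1 step; same-side vertices reach in 2 steps via any opposite-side vertex.
Diameter = 2.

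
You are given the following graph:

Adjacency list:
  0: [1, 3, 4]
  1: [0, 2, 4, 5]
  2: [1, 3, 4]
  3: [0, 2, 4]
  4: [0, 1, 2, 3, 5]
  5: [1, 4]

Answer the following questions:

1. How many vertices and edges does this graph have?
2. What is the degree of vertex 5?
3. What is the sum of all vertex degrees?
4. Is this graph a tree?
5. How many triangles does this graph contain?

Count: 6 vertices, 10 edges.
Vertex 5 has neighbors [1, 4], degree = 2.
Handshaking lemma: 2 * 10 = 20.
A tree on 6 vertices has 5 edges. This graph has 10 edges (5 extra). Not a tree.
Number of triangles = 5.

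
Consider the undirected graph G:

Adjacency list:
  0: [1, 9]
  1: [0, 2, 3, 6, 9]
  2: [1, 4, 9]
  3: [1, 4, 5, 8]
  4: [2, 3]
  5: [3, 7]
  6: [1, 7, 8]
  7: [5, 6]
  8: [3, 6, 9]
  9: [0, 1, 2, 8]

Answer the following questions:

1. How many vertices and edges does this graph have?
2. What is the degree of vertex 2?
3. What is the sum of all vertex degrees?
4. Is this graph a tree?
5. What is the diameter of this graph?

Count: 10 vertices, 15 edges.
Vertex 2 has neighbors [1, 4, 9], degree = 3.
Handshaking lemma: 2 * 15 = 30.
A tree on 10 vertices has 9 edges. This graph has 15 edges (6 extra). Not a tree.
Diameter (longest shortest path) = 3.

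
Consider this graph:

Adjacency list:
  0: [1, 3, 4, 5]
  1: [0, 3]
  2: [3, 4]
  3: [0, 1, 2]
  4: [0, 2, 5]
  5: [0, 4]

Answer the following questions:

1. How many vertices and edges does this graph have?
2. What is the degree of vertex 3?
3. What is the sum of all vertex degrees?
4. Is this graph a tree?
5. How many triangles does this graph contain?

Count: 6 vertices, 8 edges.
Vertex 3 has neighbors [0, 1, 2], degree = 3.
Handshaking lemma: 2 * 8 = 16.
A tree on 6 vertices has 5 edges. This graph has 8 edges (3 extra). Not a tree.
Number of triangles = 2.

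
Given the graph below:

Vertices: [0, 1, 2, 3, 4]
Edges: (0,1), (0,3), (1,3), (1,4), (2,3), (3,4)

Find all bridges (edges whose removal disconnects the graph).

A bridge is an edge whose removal increases the number of connected components.
Bridges found: (2,3)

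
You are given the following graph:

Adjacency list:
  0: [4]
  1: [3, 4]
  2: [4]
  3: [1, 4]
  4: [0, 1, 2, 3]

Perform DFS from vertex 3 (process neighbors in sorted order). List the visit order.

DFS from vertex 3 (neighbors processed in ascending order):
Visit order: 3, 1, 4, 0, 2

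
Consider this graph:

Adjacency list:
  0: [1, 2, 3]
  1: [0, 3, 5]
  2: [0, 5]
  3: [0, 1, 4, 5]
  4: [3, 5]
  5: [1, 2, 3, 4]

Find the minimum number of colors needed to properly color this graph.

The graph has a maximum clique of size 3 (lower bound on chromatic number).
A valid 3-coloring: {0: 1, 1: 2, 2: 0, 3: 0, 4: 2, 5: 1}.
Chromatic number = 3.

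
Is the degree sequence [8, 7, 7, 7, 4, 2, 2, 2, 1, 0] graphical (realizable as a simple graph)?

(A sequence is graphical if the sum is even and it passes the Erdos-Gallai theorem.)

Sum of degrees = 40. Sum is even but fails Erdos-Gallai. The sequence is NOT graphical.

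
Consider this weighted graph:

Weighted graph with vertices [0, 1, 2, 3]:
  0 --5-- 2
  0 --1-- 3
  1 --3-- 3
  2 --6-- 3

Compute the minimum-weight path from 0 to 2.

Using Dijkstra's algorithm from vertex 0:
Shortest path: 0 -> 2
Total weight: 5 = 5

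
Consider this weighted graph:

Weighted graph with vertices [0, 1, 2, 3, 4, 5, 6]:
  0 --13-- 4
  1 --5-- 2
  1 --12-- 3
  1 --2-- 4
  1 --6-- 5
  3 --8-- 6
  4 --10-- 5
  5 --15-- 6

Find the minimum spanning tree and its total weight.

Applying Kruskal's algorithm (sort edges by weight, add if no cycle):
  Add (1,4) w=2
  Add (1,2) w=5
  Add (1,5) w=6
  Add (3,6) w=8
  Skip (4,5) w=10 (creates cycle)
  Add (1,3) w=12
  Add (0,4) w=13
  Skip (5,6) w=15 (creates cycle)
MST weight = 46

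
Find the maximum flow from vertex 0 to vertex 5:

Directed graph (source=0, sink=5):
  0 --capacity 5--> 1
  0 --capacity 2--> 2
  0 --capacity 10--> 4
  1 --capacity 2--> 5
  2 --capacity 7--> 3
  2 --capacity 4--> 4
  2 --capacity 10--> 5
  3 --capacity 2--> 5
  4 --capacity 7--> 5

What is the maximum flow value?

Computing max flow:
  Flow on (0->1): 2/5
  Flow on (0->2): 2/2
  Flow on (0->4): 7/10
  Flow on (1->5): 2/2
  Flow on (2->5): 2/10
  Flow on (4->5): 7/7
Maximum flow = 11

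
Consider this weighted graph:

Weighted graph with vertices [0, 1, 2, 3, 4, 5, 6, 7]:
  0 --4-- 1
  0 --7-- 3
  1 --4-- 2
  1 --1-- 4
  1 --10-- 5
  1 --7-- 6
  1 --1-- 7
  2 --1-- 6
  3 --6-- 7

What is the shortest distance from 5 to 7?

Using Dijkstra's algorithm from vertex 5:
Shortest path: 5 -> 1 -> 7
Total weight: 10 + 1 = 11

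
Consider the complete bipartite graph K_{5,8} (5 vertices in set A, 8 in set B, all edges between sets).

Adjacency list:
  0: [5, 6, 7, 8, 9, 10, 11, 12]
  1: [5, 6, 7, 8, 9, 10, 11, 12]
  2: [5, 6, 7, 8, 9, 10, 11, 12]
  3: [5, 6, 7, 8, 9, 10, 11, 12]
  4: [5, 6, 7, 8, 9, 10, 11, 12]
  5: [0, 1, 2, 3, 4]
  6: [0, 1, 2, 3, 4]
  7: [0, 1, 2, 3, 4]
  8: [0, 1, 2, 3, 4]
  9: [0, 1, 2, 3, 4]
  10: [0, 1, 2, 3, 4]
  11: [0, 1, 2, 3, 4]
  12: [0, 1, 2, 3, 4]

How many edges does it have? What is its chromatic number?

K_{5,8} has 5 * 8 = 40 edges.
Bipartite graphs have chromatic number 2 (color each partition differently).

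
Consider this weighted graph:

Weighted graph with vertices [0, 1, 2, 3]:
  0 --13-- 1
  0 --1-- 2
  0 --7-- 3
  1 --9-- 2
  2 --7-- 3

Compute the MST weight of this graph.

Applying Kruskal's algorithm (sort edges by weight, add if no cycle):
  Add (0,2) w=1
  Add (0,3) w=7
  Skip (2,3) w=7 (creates cycle)
  Add (1,2) w=9
  Skip (0,1) w=13 (creates cycle)
MST weight = 17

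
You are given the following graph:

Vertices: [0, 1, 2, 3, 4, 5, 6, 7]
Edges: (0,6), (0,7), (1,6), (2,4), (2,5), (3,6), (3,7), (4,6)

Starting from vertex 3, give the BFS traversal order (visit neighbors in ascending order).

BFS from vertex 3 (neighbors processed in ascending order):
Visit order: 3, 6, 7, 0, 1, 4, 2, 5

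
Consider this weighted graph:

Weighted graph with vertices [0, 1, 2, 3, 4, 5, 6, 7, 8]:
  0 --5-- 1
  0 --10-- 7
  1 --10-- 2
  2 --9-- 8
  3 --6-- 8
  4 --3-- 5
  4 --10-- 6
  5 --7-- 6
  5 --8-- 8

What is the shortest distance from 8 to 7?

Using Dijkstra's algorithm from vertex 8:
Shortest path: 8 -> 2 -> 1 -> 0 -> 7
Total weight: 9 + 10 + 5 + 10 = 34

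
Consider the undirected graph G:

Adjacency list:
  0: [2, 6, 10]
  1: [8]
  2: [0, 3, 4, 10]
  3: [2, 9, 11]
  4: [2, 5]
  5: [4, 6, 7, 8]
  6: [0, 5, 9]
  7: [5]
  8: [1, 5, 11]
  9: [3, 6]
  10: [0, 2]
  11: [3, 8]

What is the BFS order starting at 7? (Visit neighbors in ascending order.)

BFS from vertex 7 (neighbors processed in ascending order):
Visit order: 7, 5, 4, 6, 8, 2, 0, 9, 1, 11, 3, 10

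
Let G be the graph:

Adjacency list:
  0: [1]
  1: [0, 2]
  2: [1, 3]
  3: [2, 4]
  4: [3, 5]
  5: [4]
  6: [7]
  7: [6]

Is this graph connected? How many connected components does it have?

Checking connectivity: the graph has 2 connected component(s).
Components: [[0, 1, 2, 3, 4, 5], [6, 7]]. The graph is NOT connected.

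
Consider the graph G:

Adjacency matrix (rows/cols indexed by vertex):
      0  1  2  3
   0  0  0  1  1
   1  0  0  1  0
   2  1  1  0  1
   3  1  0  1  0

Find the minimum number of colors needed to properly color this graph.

The graph has a maximum clique of size 3 (lower bound on chromatic number).
A valid 3-coloring: {0: 1, 1: 1, 2: 0, 3: 2}.
Chromatic number = 3.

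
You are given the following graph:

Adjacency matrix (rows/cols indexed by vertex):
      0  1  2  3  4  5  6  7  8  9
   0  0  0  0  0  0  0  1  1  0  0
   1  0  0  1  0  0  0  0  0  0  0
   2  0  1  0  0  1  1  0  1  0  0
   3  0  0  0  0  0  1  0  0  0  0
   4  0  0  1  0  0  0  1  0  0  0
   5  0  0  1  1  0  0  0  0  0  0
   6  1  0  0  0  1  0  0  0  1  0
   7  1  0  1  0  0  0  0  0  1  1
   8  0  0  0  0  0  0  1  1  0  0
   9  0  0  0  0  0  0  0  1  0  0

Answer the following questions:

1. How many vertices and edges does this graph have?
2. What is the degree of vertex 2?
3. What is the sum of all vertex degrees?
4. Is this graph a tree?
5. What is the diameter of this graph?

Count: 10 vertices, 11 edges.
Vertex 2 has neighbors [1, 4, 5, 7], degree = 4.
Handshaking lemma: 2 * 11 = 22.
A tree on 10 vertices has 9 edges. This graph has 11 edges (2 extra). Not a tree.
Diameter (longest shortest path) = 4.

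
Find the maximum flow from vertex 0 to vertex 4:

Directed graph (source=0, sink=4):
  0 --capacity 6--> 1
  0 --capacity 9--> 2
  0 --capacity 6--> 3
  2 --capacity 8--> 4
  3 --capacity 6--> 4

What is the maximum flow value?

Computing max flow:
  Flow on (0->2): 8/9
  Flow on (0->3): 6/6
  Flow on (2->4): 8/8
  Flow on (3->4): 6/6
Maximum flow = 14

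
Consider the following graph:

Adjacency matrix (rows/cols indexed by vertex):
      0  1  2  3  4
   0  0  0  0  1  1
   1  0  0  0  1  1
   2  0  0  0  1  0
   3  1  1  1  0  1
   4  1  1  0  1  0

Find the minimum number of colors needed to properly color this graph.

The graph has a maximum clique of size 3 (lower bound on chromatic number).
A valid 3-coloring: {0: 2, 1: 2, 2: 1, 3: 0, 4: 1}.
Chromatic number = 3.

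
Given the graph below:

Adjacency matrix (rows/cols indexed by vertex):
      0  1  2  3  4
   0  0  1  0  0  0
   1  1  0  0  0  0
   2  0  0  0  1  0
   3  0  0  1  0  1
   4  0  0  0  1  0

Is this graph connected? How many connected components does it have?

Checking connectivity: the graph has 2 connected component(s).
Components: [[0, 1], [2, 3, 4]]. The graph is NOT connected.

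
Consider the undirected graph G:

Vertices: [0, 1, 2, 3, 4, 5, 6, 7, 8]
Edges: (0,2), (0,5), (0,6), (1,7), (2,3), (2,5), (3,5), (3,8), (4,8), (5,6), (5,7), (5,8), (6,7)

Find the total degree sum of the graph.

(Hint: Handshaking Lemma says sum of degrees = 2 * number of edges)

Count edges: 13 edges.
By Handshaking Lemma: sum of degrees = 2 * 13 = 26.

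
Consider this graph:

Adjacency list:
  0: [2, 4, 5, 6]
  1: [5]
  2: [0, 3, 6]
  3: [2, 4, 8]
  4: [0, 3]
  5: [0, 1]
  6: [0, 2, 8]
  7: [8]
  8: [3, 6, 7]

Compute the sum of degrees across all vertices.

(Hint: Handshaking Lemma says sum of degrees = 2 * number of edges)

Count edges: 11 edges.
By Handshaking Lemma: sum of degrees = 2 * 11 = 22.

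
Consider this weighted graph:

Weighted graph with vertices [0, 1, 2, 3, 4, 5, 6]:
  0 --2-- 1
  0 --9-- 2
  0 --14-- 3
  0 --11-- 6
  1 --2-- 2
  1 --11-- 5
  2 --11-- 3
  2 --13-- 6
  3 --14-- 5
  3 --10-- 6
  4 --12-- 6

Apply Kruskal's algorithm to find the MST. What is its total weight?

Applying Kruskal's algorithm (sort edges by weight, add if no cycle):
  Add (0,1) w=2
  Add (1,2) w=2
  Skip (0,2) w=9 (creates cycle)
  Add (3,6) w=10
  Add (0,6) w=11
  Add (1,5) w=11
  Skip (2,3) w=11 (creates cycle)
  Add (4,6) w=12
  Skip (2,6) w=13 (creates cycle)
  Skip (0,3) w=14 (creates cycle)
  Skip (3,5) w=14 (creates cycle)
MST weight = 48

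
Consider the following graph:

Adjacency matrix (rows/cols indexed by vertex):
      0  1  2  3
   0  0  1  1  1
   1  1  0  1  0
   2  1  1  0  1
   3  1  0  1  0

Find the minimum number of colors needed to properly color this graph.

The graph has a maximum clique of size 3 (lower bound on chromatic number).
A valid 3-coloring: {0: 0, 1: 2, 2: 1, 3: 2}.
Chromatic number = 3.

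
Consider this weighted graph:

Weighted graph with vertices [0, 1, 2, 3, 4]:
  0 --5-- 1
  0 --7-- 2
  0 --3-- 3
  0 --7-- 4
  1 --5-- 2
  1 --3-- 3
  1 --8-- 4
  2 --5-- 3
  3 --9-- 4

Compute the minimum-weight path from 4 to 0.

Using Dijkstra's algorithm from vertex 4:
Shortest path: 4 -> 0
Total weight: 7 = 7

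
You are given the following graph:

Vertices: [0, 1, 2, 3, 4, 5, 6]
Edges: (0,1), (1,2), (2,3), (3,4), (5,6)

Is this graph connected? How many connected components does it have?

Checking connectivity: the graph has 2 connected component(s).
Components: [[0, 1, 2, 3, 4], [5, 6]]. The graph is NOT connected.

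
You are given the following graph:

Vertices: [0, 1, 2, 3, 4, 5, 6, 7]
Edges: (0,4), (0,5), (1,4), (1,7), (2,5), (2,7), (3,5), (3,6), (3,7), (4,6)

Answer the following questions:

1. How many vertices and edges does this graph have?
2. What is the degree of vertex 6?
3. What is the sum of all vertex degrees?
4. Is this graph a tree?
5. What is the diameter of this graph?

Count: 8 vertices, 10 edges.
Vertex 6 has neighbors [3, 4], degree = 2.
Handshaking lemma: 2 * 10 = 20.
A tree on 8 vertices has 7 edges. This graph has 10 edges (3 extra). Not a tree.
Diameter (longest shortest path) = 3.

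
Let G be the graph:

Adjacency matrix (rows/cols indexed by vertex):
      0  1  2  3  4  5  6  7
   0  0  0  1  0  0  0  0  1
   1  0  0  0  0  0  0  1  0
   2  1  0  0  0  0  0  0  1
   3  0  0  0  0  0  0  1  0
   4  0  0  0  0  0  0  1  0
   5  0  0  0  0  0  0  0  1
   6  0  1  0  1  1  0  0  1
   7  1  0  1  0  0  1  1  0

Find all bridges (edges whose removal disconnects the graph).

A bridge is an edge whose removal increases the number of connected components.
Bridges found: (1,6), (3,6), (4,6), (5,7), (6,7)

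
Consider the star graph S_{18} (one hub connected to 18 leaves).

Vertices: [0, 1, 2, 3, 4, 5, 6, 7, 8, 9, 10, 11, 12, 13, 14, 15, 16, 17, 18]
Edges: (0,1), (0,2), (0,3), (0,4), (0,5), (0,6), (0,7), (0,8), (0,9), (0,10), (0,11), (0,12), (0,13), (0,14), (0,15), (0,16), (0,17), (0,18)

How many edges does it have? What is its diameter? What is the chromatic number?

Star graph S_{18}: the hub connects to all 18 leaves.
Edges = 18.
Diameter = 2 (any leaf to hub is 1, leaf to leaf through hub is 2).
Star graphs are bipartite (hub vs leaves), so chromatic number = 2.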